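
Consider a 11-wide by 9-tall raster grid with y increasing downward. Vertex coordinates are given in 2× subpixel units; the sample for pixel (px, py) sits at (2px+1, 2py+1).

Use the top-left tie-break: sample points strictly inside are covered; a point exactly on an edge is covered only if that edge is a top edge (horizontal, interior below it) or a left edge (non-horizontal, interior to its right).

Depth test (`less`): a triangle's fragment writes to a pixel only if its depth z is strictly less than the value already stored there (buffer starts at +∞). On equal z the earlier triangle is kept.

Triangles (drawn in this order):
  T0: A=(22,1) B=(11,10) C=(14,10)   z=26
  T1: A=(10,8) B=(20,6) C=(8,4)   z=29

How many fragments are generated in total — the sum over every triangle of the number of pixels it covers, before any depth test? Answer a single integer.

T0:
  2·area = 27  (B↔C swapped to make it positive)
  edge (22, 1)→(14, 10): d=(-8,9) right/bottom  bias=-1
  edge (14, 10)→(11, 10): d=(-3,0) right/bottom  bias=-1
  edge (11, 10)→(22, 1): d=(11,-9) top-left  bias=+0
    (7,3)@(15, 7): e=[15,9,3] → █
    (8,3)@(17, 7): e=[-3,9,21] → ·
    (6,4)@(13, 9): e=[17,3,7] → █
    (7,4)@(15, 9): e=[-1,3,25] → ·
    (6,5)@(13, 11): e=[1,-3,29] → ·
  covered (2 px):
    · · · · · · · · · · ·
    · · · · · · · · · · ·
    · · · · · · · · · · ·
    · · · · · · · █ · · ·
    · · · · · · █ · · · ·
    · · · · · · · · · · ·
    · · · · · · · · · · ·
    · · · · · · · · · · ·
    · · · · · · · · · · ·
T1:
  2·area = 44  (B↔C swapped to make it positive)
  edge (10, 8)→(8, 4): d=(-2,-4) top-left  bias=+0
  edge (8, 4)→(20, 6): d=(12,2) right/bottom  bias=-1
  edge (20, 6)→(10, 8): d=(-10,2) right/bottom  bias=-1
    (4,2)@(9, 5): e=[2,10,32] → █
    (5,2)@(11, 5): e=[10,6,28] → █
    (6,2)@(13, 5): e=[18,2,24] → █
    (7,2)@(15, 5): e=[26,-2,20] → ·
    (4,3)@(9, 7): e=[-2,34,12] → ·
    (5,3)@(11, 7): e=[6,30,8] → █
    (7,3)@(15, 7): e=[22,22,0] → ·  [on edge]
    (2,4)@(5, 9): e=[-22,66,0] → ·  [on edge]
    (5,4)@(11, 9): e=[2,54,-12] → ·
    (6,4)@(13, 9): e=[10,50,-16] → ·
  covered (5 px):
    · · · · · · · · · · ·
    · · · · · · · · · · ·
    · · · · █ █ █ · · · ·
    · · · · · █ █ · · · ·
    · · · · · · · · · · ·
    · · · · · · · · · · ·
    · · · · · · · · · · ·
    · · · · · · · · · · ·
    · · · · · · · · · · ·

Result: 7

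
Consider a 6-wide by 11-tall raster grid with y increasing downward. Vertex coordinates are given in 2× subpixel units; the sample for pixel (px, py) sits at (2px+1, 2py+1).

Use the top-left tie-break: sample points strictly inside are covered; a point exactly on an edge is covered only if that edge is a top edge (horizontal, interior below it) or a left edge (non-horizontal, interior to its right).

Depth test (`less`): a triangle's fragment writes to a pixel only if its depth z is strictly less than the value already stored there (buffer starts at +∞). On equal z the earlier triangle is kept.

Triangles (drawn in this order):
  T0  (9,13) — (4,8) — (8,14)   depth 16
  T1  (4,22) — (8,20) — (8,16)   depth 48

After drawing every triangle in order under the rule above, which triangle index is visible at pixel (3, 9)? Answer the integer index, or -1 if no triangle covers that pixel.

T0:
  2·area = 10  (B↔C swapped to make it positive)
  edge (9, 13)→(8, 14): d=(-1,1) right/bottom  bias=-1
  edge (8, 14)→(4, 8): d=(-4,-6) top-left  bias=+0
  edge (4, 8)→(9, 13): d=(5,5) right/bottom  bias=-1
    (0,2)@(1, 5): e=[16,-6,0] → ·  [on edge]
    (1,3)@(3, 7): e=[12,-2,0] → ·  [on edge]
    (2,4)@(5, 9): e=[8,2,0] → ·  [on edge]
    (3,5)@(7, 11): e=[4,6,0] → ·  [on edge]
    (5,5)@(11, 11): e=[0,30,-20] → ·  [on edge]
    (4,6)@(9, 13): e=[0,10,0] → ·  [on edge]
    (3,7)@(7, 15): e=[0,-10,20] → ·  [on edge]
    (5,7)@(11, 15): e=[-4,14,0] → ·  [on edge]
    (2,8)@(5, 17): e=[0,-30,40] → ·  [on edge]
    (1,9)@(3, 19): e=[0,-50,60] → ·  [on edge]
    (0,10)@(1, 21): e=[0,-70,80] → ·  [on edge]
  covered (0 px):
    · · · · · ·
    · · · · · ·
    · · · · · ·
    · · · · · ·
    · · · · · ·
    · · · · · ·
    · · · · · ·
    · · · · · ·
    · · · · · ·
    · · · · · ·
    · · · · · ·
T1:
  2·area = 16  (B↔C swapped to make it positive)
  edge (4, 22)→(8, 16): d=(4,-6) top-left  bias=+0
  edge (8, 16)→(8, 20): d=(0,4) right/bottom  bias=-1
  edge (8, 20)→(4, 22): d=(-4,2) right/bottom  bias=-1
    (3,9)@(7, 19): e=[6,4,6] → █
    (4,9)@(9, 19): e=[18,-4,2] → ·
    (2,10)@(5, 21): e=[2,12,2] → █
    (3,10)@(7, 21): e=[14,4,-2] → ·
  covered (2 px):
    · · · · · ·
    · · · · · ·
    · · · · · ·
    · · · · · ·
    · · · · · ·
    · · · · · ·
    · · · · · ·
    · · · · · ·
    · · · · · ·
    · · · █ · ·
    · · █ · · ·

Z-buffer (winner per pixel, '.' = empty):
  . . . . . .
  . . . . . .
  . . . . . .
  . . . . . .
  . . . . . .
  . . . . . .
  . . . . . .
  . . . . . .
  . . . . . .
  . . . 1 . .
  . . 1 . . .

Answer: 1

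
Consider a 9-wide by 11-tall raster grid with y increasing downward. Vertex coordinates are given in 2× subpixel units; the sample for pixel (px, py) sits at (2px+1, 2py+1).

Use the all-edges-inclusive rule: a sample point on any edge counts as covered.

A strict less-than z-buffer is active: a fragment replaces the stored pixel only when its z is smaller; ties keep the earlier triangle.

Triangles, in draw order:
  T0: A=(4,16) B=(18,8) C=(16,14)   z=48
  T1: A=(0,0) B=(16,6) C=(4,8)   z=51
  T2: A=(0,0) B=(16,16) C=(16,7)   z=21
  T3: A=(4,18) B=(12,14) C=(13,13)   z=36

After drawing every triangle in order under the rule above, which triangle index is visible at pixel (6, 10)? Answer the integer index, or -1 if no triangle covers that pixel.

T0:
  2·area = 68
  edge (4, 16)→(18, 8): d=(14,-8) inclusive
  edge (18, 8)→(16, 14): d=(-2,6) inclusive
  edge (16, 14)→(4, 16): d=(-12,2) inclusive
    (8,4)@(17, 9): e=[6,4,58] → X
    (6,5)@(13, 11): e=[2,24,42] → X
    (7,5)@(15, 11): e=[18,12,38] → X
    (8,5)@(17, 11): e=[34,0,34] → X  [on edge]
    (5,6)@(11, 13): e=[14,32,22] → X
    (8,6)@(17, 13): e=[62,-4,10] → .
    (3,7)@(7, 15): e=[10,52,6] → X
    (4,7)@(9, 15): e=[26,40,2] → X
    (5,7)@(11, 15): e=[42,28,-2] → .
    (6,7)@(13, 15): e=[58,16,-6] → .
    (7,7)@(15, 15): e=[74,4,-10] → .
    (3,8)@(7, 17): e=[38,48,-18] → .
    (7,8)@(15, 17): e=[102,0,-34] → .  [on edge]
  covered (9 px):
    . . . . . . . . .
    . . . . . . . . .
    . . . . . . . . .
    . . . . . . . . .
    . . . . . . . . X
    . . . . . . X X X
    . . . . . X X X .
    . . . X X . . . .
    . . . . . . . . .
    . . . . . . . . .
    . . . . . . . . .
T1:
  2·area = 104
  edge (0, 0)→(16, 6): d=(16,6) inclusive
  edge (16, 6)→(4, 8): d=(-12,2) inclusive
  edge (4, 8)→(0, 0): d=(-4,-8) inclusive
    (0,0)@(1, 1): e=[10,90,4] → X
    (1,0)@(3, 1): e=[-2,86,20] → .
    (0,1)@(1, 3): e=[42,66,-4] → .
    (1,1)@(3, 3): e=[30,62,12] → X
    (2,1)@(5, 3): e=[18,58,28] → X
    (3,1)@(7, 3): e=[6,54,44] → X
    (4,1)@(9, 3): e=[-6,50,60] → .
    (1,2)@(3, 5): e=[62,38,4] → X
    (4,2)@(9, 5): e=[26,26,52] → X
    (5,2)@(11, 5): e=[14,22,68] → X
    (6,2)@(13, 5): e=[2,18,84] → X
    (7,2)@(15, 5): e=[-10,14,100] → .
  covered (13 px):
    X . . . . . . . .
    . X X X . . . . .
    . X X X X X X . .
    . . X X X . . . .
    . . . . . . . . .
    . . . . . . . . .
    . . . . . . . . .
    . . . . . . . . .
    . . . . . . . . .
    . . . . . . . . .
    . . . . . . . . .
T2:
  2·area = 144  (B↔C swapped to make it positive)
  edge (0, 0)→(16, 7): d=(16,7) inclusive
  edge (16, 7)→(16, 16): d=(0,9) inclusive
  edge (16, 16)→(0, 0): d=(-16,-16) inclusive
    (0,0)@(1, 1): e=[9,135,0] → X  [on edge]
    (1,0)@(3, 1): e=[-5,117,32] → .
    (0,1)@(1, 3): e=[41,135,-32] → .
    (1,1)@(3, 3): e=[27,117,0] → X  [on edge]
    (2,1)@(5, 3): e=[13,99,32] → X
    (3,1)@(7, 3): e=[-1,81,64] → .
    (1,2)@(3, 5): e=[59,117,-32] → .
    (2,2)@(5, 5): e=[45,99,0] → X  [on edge]
    (3,2)@(7, 5): e=[31,81,32] → X
    (4,2)@(9, 5): e=[17,63,64] → X
    (5,2)@(11, 5): e=[3,45,96] → X
    (6,2)@(13, 5): e=[-11,27,128] → .
    (3,3)@(7, 7): e=[63,81,0] → X  [on edge]
    (4,4)@(9, 9): e=[81,63,0] → X  [on edge]
    (5,5)@(11, 11): e=[99,45,0] → X  [on edge]
    (6,6)@(13, 13): e=[117,27,0] → X  [on edge]
    (7,7)@(15, 15): e=[135,9,0] → X  [on edge]
    (8,8)@(17, 17): e=[153,-9,0] → .  [on edge]
  covered (22 px):
    X . . . . . . . .
    . X X . . . . . .
    . . X X X X . . .
    . . . X X X X X .
    . . . . X X X X .
    . . . . . X X X .
    . . . . . . X X .
    . . . . . . . X .
    . . . . . . . . .
    . . . . . . . . .
    . . . . . . . . .
T3:
  2·area = 4  (B↔C swapped to make it positive)
  edge (4, 18)→(13, 13): d=(9,-5) inclusive
  edge (13, 13)→(12, 14): d=(-1,1) inclusive
  edge (12, 14)→(4, 18): d=(-8,4) inclusive
    (8,4)@(17, 9): e=[-16,0,20] → .  [on edge]
    (7,5)@(15, 11): e=[-8,0,12] → .  [on edge]
    (6,6)@(13, 13): e=[0,0,4] → X  [on edge]
    (7,6)@(15, 13): e=[10,-2,-4] → .
    (5,7)@(11, 15): e=[8,0,-4] → .  [on edge]
    (6,7)@(13, 15): e=[18,-2,-12] → .
    (4,8)@(9, 17): e=[16,0,-12] → .  [on edge]
    (3,9)@(7, 19): e=[24,0,-20] → .  [on edge]
    (2,10)@(5, 21): e=[32,0,-28] → .  [on edge]
  covered (1 px):
    . . . . . . . . .
    . . . . . . . . .
    . . . . . . . . .
    . . . . . . . . .
    . . . . . . . . .
    . . . . . . . . .
    . . . . . . X . .
    . . . . . . . . .
    . . . . . . . . .
    . . . . . . . . .
    . . . . . . . . .

Z-buffer (winner per pixel, '.' = empty):
  2 . . . . . . . .
  . 2 2 1 . . . . .
  . 1 2 2 2 2 1 . .
  . . 1 2 2 2 2 2 .
  . . . . 2 2 2 2 0
  . . . . . 2 2 2 0
  . . . . . 0 2 2 .
  . . . 0 0 . . 2 .
  . . . . . . . . .
  . . . . . . . . .
  . . . . . . . . .

Answer: -1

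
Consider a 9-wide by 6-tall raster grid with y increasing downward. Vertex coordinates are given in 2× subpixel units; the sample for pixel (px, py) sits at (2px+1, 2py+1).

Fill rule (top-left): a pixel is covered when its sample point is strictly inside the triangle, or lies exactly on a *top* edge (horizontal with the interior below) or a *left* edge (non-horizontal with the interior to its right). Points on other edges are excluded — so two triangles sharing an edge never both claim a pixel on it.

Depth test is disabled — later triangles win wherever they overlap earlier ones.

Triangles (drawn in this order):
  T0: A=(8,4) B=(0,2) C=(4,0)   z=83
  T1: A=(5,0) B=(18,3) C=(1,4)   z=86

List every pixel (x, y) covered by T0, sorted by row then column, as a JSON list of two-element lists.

T0:
  2·area = 24
  edge (8, 4)→(0, 2): d=(-8,-2) top-left  bias=+0
  edge (0, 2)→(4, 0): d=(4,-2) top-left  bias=+0
  edge (4, 0)→(8, 4): d=(4,4) right/bottom  bias=-1
    (1,0)@(3, 1): e=[14,2,8] → █
    (2,0)@(5, 1): e=[18,6,0] → ·  [on edge]
    (1,1)@(3, 3): e=[-2,10,16] → ·
    (2,1)@(5, 3): e=[2,14,8] → █
    (3,1)@(7, 3): e=[6,18,0] → ·  [on edge]
    (2,2)@(5, 5): e=[-14,22,16] → ·
    (4,2)@(9, 5): e=[-6,30,0] → ·  [on edge]
    (5,3)@(11, 7): e=[-18,42,0] → ·  [on edge]
    (6,4)@(13, 9): e=[-30,54,0] → ·  [on edge]
    (7,5)@(15, 11): e=[-42,66,0] → ·  [on edge]
  covered (2 px):
    · █ · · · · · · ·
    · · █ · · · · · ·
    · · · · · · · · ·
    · · · · · · · · ·
    · · · · · · · · ·
    · · · · · · · · ·
T1:
  2·area = 64
  edge (5, 0)→(18, 3): d=(13,3) right/bottom  bias=-1
  edge (18, 3)→(1, 4): d=(-17,1) right/bottom  bias=-1
  edge (1, 4)→(5, 0): d=(4,-4) top-left  bias=+0
    (2,0)@(5, 1): e=[13,47,4] → █
    (3,0)@(7, 1): e=[7,45,12] → █
    (4,0)@(9, 1): e=[1,43,20] → █
    (5,0)@(11, 1): e=[-5,41,28] → ·
    (1,1)@(3, 3): e=[45,15,4] → █
    (5,1)@(11, 3): e=[21,7,36] → █
    (6,1)@(13, 3): e=[15,5,44] → █
    (7,1)@(15, 3): e=[9,3,52] → █
    (8,1)@(17, 3): e=[3,1,60] → █
    (1,2)@(3, 5): e=[71,-19,12] → ·
    (2,2)@(5, 5): e=[65,-21,20] → ·
    (3,2)@(7, 5): e=[59,-23,28] → ·
  covered (11 px):
    · · █ █ █ · · · ·
    · █ █ █ █ █ █ █ █
    · · · · · · · · ·
    · · · · · · · · ·
    · · · · · · · · ·
    · · · · · · · · ·

Final: [[1,0],[2,1]]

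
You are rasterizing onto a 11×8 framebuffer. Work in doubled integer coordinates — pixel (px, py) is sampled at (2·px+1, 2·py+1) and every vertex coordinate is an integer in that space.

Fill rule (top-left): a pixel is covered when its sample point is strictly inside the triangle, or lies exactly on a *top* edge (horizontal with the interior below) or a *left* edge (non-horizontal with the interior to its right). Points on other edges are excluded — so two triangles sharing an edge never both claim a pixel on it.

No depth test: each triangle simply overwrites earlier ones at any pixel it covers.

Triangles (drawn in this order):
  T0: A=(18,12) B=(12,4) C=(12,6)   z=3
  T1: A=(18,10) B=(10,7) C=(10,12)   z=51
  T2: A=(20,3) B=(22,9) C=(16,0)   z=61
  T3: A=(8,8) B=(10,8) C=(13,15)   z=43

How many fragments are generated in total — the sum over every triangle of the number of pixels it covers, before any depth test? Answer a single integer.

T0:
  2·area = 12  (B↔C swapped to make it positive)
  edge (18, 12)→(12, 6): d=(-6,-6) top-left  bias=+0
  edge (12, 6)→(12, 4): d=(0,-2) top-left  bias=+0
  edge (12, 4)→(18, 12): d=(6,8) right/bottom  bias=-1
    (3,0)@(7, 1): e=[0,-10,22] → .  [on edge]
    (4,1)@(9, 3): e=[0,-6,18] → .  [on edge]
    (5,2)@(11, 5): e=[0,-2,14] → .  [on edge]
    (6,3)@(13, 7): e=[0,2,10] → X  [on edge]
    (7,3)@(15, 7): e=[12,6,-6] → .
    (6,4)@(13, 9): e=[-12,2,22] → .
    (7,4)@(15, 9): e=[0,6,6] → X  [on edge]
    (8,4)@(17, 9): e=[12,10,-10] → .
    (7,5)@(15, 11): e=[-12,6,18] → .
    (8,5)@(17, 11): e=[0,10,2] → X  [on edge]
    (9,5)@(19, 11): e=[12,14,-14] → .
    (8,6)@(17, 13): e=[-12,10,14] → .
    (9,6)@(19, 13): e=[0,14,-2] → .  [on edge]
    (10,7)@(21, 15): e=[0,18,-6] → .  [on edge]
  covered (3 px):
    . . . . . . . . . . .
    . . . . . . . . . . .
    . . . . . . . . . . .
    . . . . . . X . . . .
    . . . . . . . X . . .
    . . . . . . . . X . .
    . . . . . . . . . . .
    . . . . . . . . . . .
T1:
  2·area = 40  (B↔C swapped to make it positive)
  edge (18, 10)→(10, 12): d=(-8,2) right/bottom  bias=-1
  edge (10, 12)→(10, 7): d=(0,-5) top-left  bias=+0
  edge (10, 7)→(18, 10): d=(8,3) right/bottom  bias=-1
    (5,4)@(11, 9): e=[22,5,13] → X
    (6,4)@(13, 9): e=[18,15,7] → X
    (7,4)@(15, 9): e=[14,25,1] → X
    (8,4)@(17, 9): e=[10,35,-5] → .
    (5,5)@(11, 11): e=[6,5,29] → X
    (7,5)@(15, 11): e=[-2,25,17] → .
    (5,6)@(11, 13): e=[-10,5,45] → .
    (6,6)@(13, 13): e=[-14,15,39] → .
  covered (5 px):
    . . . . . . . . . . .
    . . . . . . . . . . .
    . . . . . . . . . . .
    . . . . . . . . . . .
    . . . . . X X X . . .
    . . . . . X X . . . .
    . . . . . . . . . . .
    . . . . . . . . . . .
T2:
  2·area = 18
  edge (20, 3)→(22, 9): d=(2,6) right/bottom  bias=-1
  edge (22, 9)→(16, 0): d=(-6,-9) top-left  bias=+0
  edge (16, 0)→(20, 3): d=(4,3) right/bottom  bias=-1
    (8,0)@(17, 1): e=[14,3,1] → X
    (9,0)@(19, 1): e=[2,21,-5] → .
    (8,1)@(17, 3): e=[18,-9,9] → .
    (9,1)@(19, 3): e=[6,9,3] → X
    (10,1)@(21, 3): e=[-6,27,-3] → .
    (9,2)@(19, 5): e=[10,-3,11] → .
    (10,3)@(21, 7): e=[2,3,13] → X
    (10,4)@(21, 9): e=[6,-9,21] → .
  covered (3 px):
    . . . . . . . . X . .
    . . . . . . . . . X .
    . . . . . . . . . . .
    . . . . . . . . . . X
    . . . . . . . . . . .
    . . . . . . . . . . .
    . . . . . . . . . . .
    . . . . . . . . . . .
T3:
  2·area = 14
  edge (8, 8)→(10, 8): d=(2,0) top-left  bias=+0
  edge (10, 8)→(13, 15): d=(3,7) right/bottom  bias=-1
  edge (13, 15)→(8, 8): d=(-5,-7) top-left  bias=+0
    (1,0)@(3, 1): e=[-14,28,0] → .  [on edge]
    (3,0)@(7, 1): e=[-14,0,28] → .  [on edge]
    (4,4)@(9, 9): e=[2,10,2] → X
    (5,4)@(11, 9): e=[2,-4,16] → .
    (4,5)@(9, 11): e=[6,16,-8] → .
    (5,5)@(11, 11): e=[6,2,6] → X
    (6,5)@(13, 11): e=[6,-12,20] → .
    (5,6)@(11, 13): e=[10,8,-4] → .
    (6,7)@(13, 15): e=[14,0,0] → .  [on edge]
  covered (2 px):
    . . . . . . . . . . .
    . . . . . . . . . . .
    . . . . . . . . . . .
    . . . . . . . . . . .
    . . . . X . . . . . .
    . . . . . X . . . . .
    . . . . . . . . . . .
    . . . . . . . . . . .

Result: 13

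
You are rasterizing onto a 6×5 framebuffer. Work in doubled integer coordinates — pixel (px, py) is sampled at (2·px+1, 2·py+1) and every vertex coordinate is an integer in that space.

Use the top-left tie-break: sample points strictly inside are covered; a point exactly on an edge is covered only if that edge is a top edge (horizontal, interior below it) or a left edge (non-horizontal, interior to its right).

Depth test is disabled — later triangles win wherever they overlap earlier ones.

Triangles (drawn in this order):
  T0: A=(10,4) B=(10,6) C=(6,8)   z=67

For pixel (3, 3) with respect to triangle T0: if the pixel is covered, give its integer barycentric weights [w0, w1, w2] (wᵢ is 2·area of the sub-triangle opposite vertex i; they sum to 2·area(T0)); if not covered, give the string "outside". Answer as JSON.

T0:
  2·area = 8
  edge (10, 4)→(10, 6): d=(0,2) right/bottom  bias=-1
  edge (10, 6)→(6, 8): d=(-4,2) right/bottom  bias=-1
  edge (6, 8)→(10, 4): d=(4,-4) top-left  bias=+0
    (5,1)@(11, 3): e=[-2,10,0] → ·  [on edge]
    (4,2)@(9, 5): e=[2,6,0] → █  [on edge]
    (5,2)@(11, 5): e=[-2,2,8] → ·
    (3,3)@(7, 7): e=[6,2,0] → █  [on edge]
    (4,3)@(9, 7): e=[2,-2,8] → ·
    (2,4)@(5, 9): e=[10,-2,0] → ·  [on edge]
    (3,4)@(7, 9): e=[6,-6,8] → ·
  covered (2 px):
    · · · · · ·
    · · · · · ·
    · · · · █ ·
    · · · █ · ·
    · · · · · ·

Answer: [2,0,6]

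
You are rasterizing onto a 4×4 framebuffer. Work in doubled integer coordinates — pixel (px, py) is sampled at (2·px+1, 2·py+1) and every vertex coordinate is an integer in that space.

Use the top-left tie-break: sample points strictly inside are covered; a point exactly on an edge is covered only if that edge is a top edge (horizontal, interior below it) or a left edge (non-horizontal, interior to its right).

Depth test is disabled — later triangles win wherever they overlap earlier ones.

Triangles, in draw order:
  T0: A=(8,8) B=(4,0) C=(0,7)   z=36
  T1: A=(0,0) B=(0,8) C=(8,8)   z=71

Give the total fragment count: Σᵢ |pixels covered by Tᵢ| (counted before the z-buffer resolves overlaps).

T0:
  2·area = 60  (B↔C swapped to make it positive)
  edge (8, 8)→(0, 7): d=(-8,-1) top-left  bias=+0
  edge (0, 7)→(4, 0): d=(4,-7) top-left  bias=+0
  edge (4, 0)→(8, 8): d=(4,8) right/bottom  bias=-1
    (1,1)@(3, 3): e=[35,5,20] → #
    (2,1)@(5, 3): e=[37,19,4] → #
    (3,1)@(7, 3): e=[39,33,-12] → ·
    (1,2)@(3, 5): e=[19,13,28] → #
    (3,2)@(7, 5): e=[23,41,-4] → ·
    (0,3)@(1, 7): e=[1,7,52] → #
    (3,3)@(7, 7): e=[7,49,4] → #
  covered (8 px):
    · · · ·
    · # # ·
    · # # ·
    # # # #
T1:
  2·area = 64  (B↔C swapped to make it positive)
  edge (0, 0)→(8, 8): d=(8,8) right/bottom  bias=-1
  edge (8, 8)→(0, 8): d=(-8,0) right/bottom  bias=-1
  edge (0, 8)→(0, 0): d=(0,-8) top-left  bias=+0
    (0,0)@(1, 1): e=[0,56,8] → ·  [on edge]
    (0,1)@(1, 3): e=[16,40,8] → #
    (1,1)@(3, 3): e=[0,40,24] → ·  [on edge]
    (0,2)@(1, 5): e=[32,24,8] → #
    (1,2)@(3, 5): e=[16,24,24] → #
    (2,2)@(5, 5): e=[0,24,40] → ·  [on edge]
    (0,3)@(1, 7): e=[48,8,8] → #
    (2,3)@(5, 7): e=[16,8,40] → #
    (3,3)@(7, 7): e=[0,8,56] → ·  [on edge]
  covered (6 px):
    · · · ·
    # · · ·
    # # · ·
    # # # ·

Final: 14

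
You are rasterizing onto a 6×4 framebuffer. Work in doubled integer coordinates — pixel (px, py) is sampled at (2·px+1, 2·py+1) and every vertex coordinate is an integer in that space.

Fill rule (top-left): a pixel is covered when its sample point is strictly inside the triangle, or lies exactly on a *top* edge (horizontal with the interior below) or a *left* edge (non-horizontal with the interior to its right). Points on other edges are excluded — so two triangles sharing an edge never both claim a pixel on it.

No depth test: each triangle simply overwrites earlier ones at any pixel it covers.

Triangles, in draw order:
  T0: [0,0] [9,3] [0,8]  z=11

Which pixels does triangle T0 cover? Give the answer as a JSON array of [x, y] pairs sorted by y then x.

T0:
  2·area = 72
  edge (0, 0)→(9, 3): d=(9,3) right/bottom  bias=-1
  edge (9, 3)→(0, 8): d=(-9,5) right/bottom  bias=-1
  edge (0, 8)→(0, 0): d=(0,-8) top-left  bias=+0
    (0,0)@(1, 1): e=[6,58,8] → #
    (1,0)@(3, 1): e=[0,48,24] → ·  [on edge]
    (0,1)@(1, 3): e=[24,40,8] → #
    (1,1)@(3, 3): e=[18,30,24] → #
    (2,1)@(5, 3): e=[12,20,40] → #
    (3,1)@(7, 3): e=[6,10,56] → #
    (4,1)@(9, 3): e=[0,0,72] → ·  [on edge]
    (0,2)@(1, 5): e=[42,22,8] → #
    (3,2)@(7, 5): e=[24,-8,56] → ·
    (0,3)@(1, 7): e=[60,4,8] → #
    (1,3)@(3, 7): e=[54,-6,24] → ·
    (2,3)@(5, 7): e=[48,-16,40] → ·
  covered (9 px):
    # · · · · ·
    # # # # · ·
    # # # · · ·
    # · · · · ·

Answer: [[0,0],[0,1],[1,1],[2,1],[3,1],[0,2],[1,2],[2,2],[0,3]]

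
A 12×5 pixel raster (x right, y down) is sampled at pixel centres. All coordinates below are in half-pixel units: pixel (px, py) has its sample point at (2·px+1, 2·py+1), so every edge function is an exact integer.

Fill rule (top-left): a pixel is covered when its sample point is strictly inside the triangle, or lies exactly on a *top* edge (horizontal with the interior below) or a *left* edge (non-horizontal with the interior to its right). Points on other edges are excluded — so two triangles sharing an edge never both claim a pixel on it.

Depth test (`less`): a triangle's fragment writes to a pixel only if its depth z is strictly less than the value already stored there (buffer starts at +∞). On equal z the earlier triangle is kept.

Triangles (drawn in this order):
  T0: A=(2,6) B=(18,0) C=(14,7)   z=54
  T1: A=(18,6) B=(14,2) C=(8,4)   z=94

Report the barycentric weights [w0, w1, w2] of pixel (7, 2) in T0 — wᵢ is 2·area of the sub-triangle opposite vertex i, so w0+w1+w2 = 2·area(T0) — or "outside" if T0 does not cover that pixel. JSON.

T0:
  2·area = 88
  edge (2, 6)→(18, 0): d=(16,-6) top-left  bias=+0
  edge (18, 0)→(14, 7): d=(-4,7) right/bottom  bias=-1
  edge (14, 7)→(2, 6): d=(-12,-1) top-left  bias=+0
    (8,0)@(17, 1): e=[10,3,75] → █
    (9,0)@(19, 1): e=[22,-11,77] → ·
    (5,1)@(11, 3): e=[6,37,45] → █
    (6,1)@(13, 3): e=[18,23,47] → █
    (7,1)@(15, 3): e=[30,9,49] → █
    (8,1)@(17, 3): e=[42,-5,51] → ·
    (2,2)@(5, 5): e=[2,71,15] → █
    (3,2)@(7, 5): e=[14,57,17] → █
    (4,2)@(9, 5): e=[26,43,19] → █
    (8,2)@(17, 5): e=[74,-13,27] → ·
    (2,3)@(5, 7): e=[34,63,-9] → ·
    (3,3)@(7, 7): e=[46,49,-7] → ·
  covered (10 px):
    · · · · · · · · █ · · ·
    · · · · · █ █ █ · · · ·
    · · █ █ █ █ █ █ · · · ·
    · · · · · · · · · · · ·
    · · · · · · · · · · · ·
T1:
  2·area = 32  (B↔C swapped to make it positive)
  edge (18, 6)→(8, 4): d=(-10,-2) top-left  bias=+0
  edge (8, 4)→(14, 2): d=(6,-2) top-left  bias=+0
  edge (14, 2)→(18, 6): d=(4,4) right/bottom  bias=-1
    (6,0)@(13, 1): e=[40,-8,0] → ·  [on edge]
    (8,0)@(17, 1): e=[48,0,-16] → ·  [on edge]
    (1,1)@(3, 3): e=[0,-16,48] → ·  [on edge]
    (5,1)@(11, 3): e=[16,0,16] → █  [on edge]
    (6,1)@(13, 3): e=[20,4,8] → █
    (7,1)@(15, 3): e=[24,8,0] → ·  [on edge]
    (2,2)@(5, 5): e=[-16,0,48] → ·  [on edge]
    (5,2)@(11, 5): e=[-4,12,24] → ·
    (6,2)@(13, 5): e=[0,16,16] → █  [on edge]
    (7,2)@(15, 5): e=[4,20,8] → █
    (8,2)@(17, 5): e=[8,24,0] → ·  [on edge]
    (6,3)@(13, 7): e=[-20,28,24] → ·
    (9,3)@(19, 7): e=[-8,40,0] → ·  [on edge]
    (11,3)@(23, 7): e=[0,48,-16] → ·  [on edge]
    (10,4)@(21, 9): e=[-24,56,0] → ·  [on edge]
  covered (4 px):
    · · · · · · · · · · · ·
    · · · · · █ █ · · · · ·
    · · · · · · █ █ · · · ·
    · · · · · · · · · · · ·
    · · · · · · · · · · · ·

Answer: [1,25,62]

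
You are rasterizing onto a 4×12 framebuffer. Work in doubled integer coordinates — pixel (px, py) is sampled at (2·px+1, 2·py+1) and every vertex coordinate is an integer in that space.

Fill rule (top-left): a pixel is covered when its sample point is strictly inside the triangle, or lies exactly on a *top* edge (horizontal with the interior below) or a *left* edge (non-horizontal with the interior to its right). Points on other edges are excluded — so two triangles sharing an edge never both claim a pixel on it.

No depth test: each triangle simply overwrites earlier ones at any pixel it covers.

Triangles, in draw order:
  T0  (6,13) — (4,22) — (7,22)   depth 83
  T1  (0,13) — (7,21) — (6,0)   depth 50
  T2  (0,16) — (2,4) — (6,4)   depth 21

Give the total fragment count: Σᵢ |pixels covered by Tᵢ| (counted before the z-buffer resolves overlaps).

T0:
  2·area = 27  (B↔C swapped to make it positive)
  edge (6, 13)→(7, 22): d=(1,9) right/bottom  bias=-1
  edge (7, 22)→(4, 22): d=(-3,0) right/bottom  bias=-1
  edge (4, 22)→(6, 13): d=(2,-9) top-left  bias=+0
    (2,9)@(5, 19): e=[15,9,3] → #
    (3,9)@(7, 19): e=[-3,9,21] → ·
    (2,10)@(5, 21): e=[17,3,7] → #
    (3,10)@(7, 21): e=[-1,3,25] → ·
    (2,11)@(5, 23): e=[19,-3,11] → ·
  covered (2 px):
    · · · ·
    · · · ·
    · · · ·
    · · · ·
    · · · ·
    · · · ·
    · · · ·
    · · · ·
    · · · ·
    · · # ·
    · · # ·
    · · · ·
T1:
  2·area = 139  (B↔C swapped to make it positive)
  edge (0, 13)→(6, 0): d=(6,-13) top-left  bias=+0
  edge (6, 0)→(7, 21): d=(1,21) right/bottom  bias=-1
  edge (7, 21)→(0, 13): d=(-7,-8) top-left  bias=+0
    (2,1)@(5, 3): e=[5,24,110] → #
    (3,1)@(7, 3): e=[31,-18,126] → ·
    (2,2)@(5, 5): e=[17,26,96] → #
    (3,2)@(7, 5): e=[43,-16,112] → ·
    (1,3)@(3, 7): e=[3,70,66] → #
    (3,3)@(7, 7): e=[55,-14,98] → ·
    (1,4)@(3, 9): e=[15,72,52] → #
    (3,4)@(7, 9): e=[67,-12,84] → ·
    (0,5)@(1, 11): e=[1,116,22] → #
    (3,5)@(7, 11): e=[79,-10,70] → ·
    (0,6)@(1, 13): e=[13,118,8] → #
    (3,6)@(7, 13): e=[91,-8,56] → ·
    (3,10)@(7, 21): e=[139,0,0] → ·  [on edge]
  covered (15 px):
    · · · ·
    · · # ·
    · · # ·
    · # # ·
    · # # ·
    # # # ·
    # # # ·
    · # # ·
    · · # ·
    · · · ·
    · · · ·
    · · · ·
T2:
  2·area = 48
  edge (0, 16)→(2, 4): d=(2,-12) top-left  bias=+0
  edge (2, 4)→(6, 4): d=(4,0) top-left  bias=+0
  edge (6, 4)→(0, 16): d=(-6,12) right/bottom  bias=-1
    (1,2)@(3, 5): e=[14,4,30] → #
    (2,2)@(5, 5): e=[38,4,6] → #
    (3,2)@(7, 5): e=[62,4,-18] → ·
    (1,3)@(3, 7): e=[18,12,18] → #
    (2,3)@(5, 7): e=[42,12,-6] → ·
    (1,4)@(3, 9): e=[22,20,6] → #
    (2,4)@(5, 9): e=[46,20,-18] → ·
    (0,5)@(1, 11): e=[2,28,18] → #
    (1,5)@(3, 11): e=[26,28,-6] → ·
    (0,6)@(1, 13): e=[6,36,6] → #
    (1,6)@(3, 13): e=[30,36,-18] → ·
    (0,7)@(1, 15): e=[10,44,-6] → ·
  covered (6 px):
    · · · ·
    · · · ·
    · # # ·
    · # · ·
    · # · ·
    # · · ·
    # · · ·
    · · · ·
    · · · ·
    · · · ·
    · · · ·
    · · · ·

Answer: 23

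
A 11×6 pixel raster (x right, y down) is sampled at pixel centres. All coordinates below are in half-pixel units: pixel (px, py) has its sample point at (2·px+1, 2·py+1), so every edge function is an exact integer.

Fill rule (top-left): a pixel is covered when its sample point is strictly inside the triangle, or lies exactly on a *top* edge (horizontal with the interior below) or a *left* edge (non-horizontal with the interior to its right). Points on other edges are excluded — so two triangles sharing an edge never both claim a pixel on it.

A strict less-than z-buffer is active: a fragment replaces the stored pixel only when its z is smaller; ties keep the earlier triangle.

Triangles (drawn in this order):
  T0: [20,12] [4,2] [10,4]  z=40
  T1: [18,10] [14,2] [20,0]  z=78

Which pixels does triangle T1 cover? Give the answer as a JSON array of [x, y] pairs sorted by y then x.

T0:
  2·area = 28
  edge (20, 12)→(4, 2): d=(-16,-10) top-left  bias=+0
  edge (4, 2)→(10, 4): d=(6,2) right/bottom  bias=-1
  edge (10, 4)→(20, 12): d=(10,8) right/bottom  bias=-1
    (0,0)@(1, 1): e=[-14,0,42] → ·  [on edge]
    (3,1)@(7, 3): e=[14,0,14] → ·  [on edge]
    (4,2)@(9, 5): e=[2,8,18] → █
    (5,2)@(11, 5): e=[22,4,2] → █
    (6,2)@(13, 5): e=[42,0,-14] → ·  [on edge]
    (4,3)@(9, 7): e=[-30,20,38] → ·
    (5,3)@(11, 7): e=[-10,16,22] → ·
    (6,3)@(13, 7): e=[10,12,6] → █
    (7,3)@(15, 7): e=[30,8,-10] → ·
    (9,3)@(19, 7): e=[70,0,-42] → ·  [on edge]
    (6,4)@(13, 9): e=[-22,24,26] → ·
  covered (3 px):
    · · · · · · · · · · ·
    · · · · · · · · · · ·
    · · · · █ █ · · · · ·
    · · · · · · █ · · · ·
    · · · · · · · · · · ·
    · · · · · · · · · · ·
T1:
  2·area = 56
  edge (18, 10)→(14, 2): d=(-4,-8) top-left  bias=+0
  edge (14, 2)→(20, 0): d=(6,-2) top-left  bias=+0
  edge (20, 0)→(18, 10): d=(-2,10) right/bottom  bias=-1
    (8,0)@(17, 1): e=[28,0,28] → █  [on edge]
    (9,0)@(19, 1): e=[44,4,8] → █
    (10,0)@(21, 1): e=[60,8,-12] → ·
    (5,1)@(11, 3): e=[-28,0,84] → ·  [on edge]
    (7,1)@(15, 3): e=[4,8,44] → █
    (10,1)@(21, 3): e=[52,20,-16] → ·
    (2,2)@(5, 5): e=[-84,0,140] → ·  [on edge]
    (7,2)@(15, 5): e=[-4,20,40] → ·
    (8,2)@(17, 5): e=[12,24,20] → █
    (9,2)@(19, 5): e=[28,28,0] → ·  [on edge]
    (8,3)@(17, 7): e=[4,36,16] → █
    (9,3)@(19, 7): e=[20,40,-4] → ·
  covered (7 px):
    · · · · · · · · █ █ ·
    · · · · · · · █ █ █ ·
    · · · · · · · · █ · ·
    · · · · · · · · █ · ·
    · · · · · · · · · · ·
    · · · · · · · · · · ·

Final: [[8,0],[9,0],[7,1],[8,1],[9,1],[8,2],[8,3]]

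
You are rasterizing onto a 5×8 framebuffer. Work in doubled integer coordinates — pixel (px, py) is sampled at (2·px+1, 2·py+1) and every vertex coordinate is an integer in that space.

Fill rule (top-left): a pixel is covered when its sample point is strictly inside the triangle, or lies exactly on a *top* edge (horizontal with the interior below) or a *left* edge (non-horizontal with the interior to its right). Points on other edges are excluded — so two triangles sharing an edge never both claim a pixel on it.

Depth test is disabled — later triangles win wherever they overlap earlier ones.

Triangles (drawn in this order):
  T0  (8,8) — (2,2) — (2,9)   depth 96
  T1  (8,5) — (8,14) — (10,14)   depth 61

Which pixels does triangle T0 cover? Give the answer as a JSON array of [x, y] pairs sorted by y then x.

T0:
  2·area = 42  (B↔C swapped to make it positive)
  edge (8, 8)→(2, 9): d=(-6,1) right/bottom  bias=-1
  edge (2, 9)→(2, 2): d=(0,-7) top-left  bias=+0
  edge (2, 2)→(8, 8): d=(6,6) right/bottom  bias=-1
    (0,0)@(1, 1): e=[49,-7,0] → ·  [on edge]
    (1,1)@(3, 3): e=[35,7,0] → ·  [on edge]
    (1,2)@(3, 5): e=[23,7,12] → #
    (2,2)@(5, 5): e=[21,21,0] → ·  [on edge]
    (1,3)@(3, 7): e=[11,7,24] → #
    (2,3)@(5, 7): e=[9,21,12] → #
    (3,3)@(7, 7): e=[7,35,0] → ·  [on edge]
    (1,4)@(3, 9): e=[-1,7,36] → ·
    (2,4)@(5, 9): e=[-3,21,24] → ·
    (4,4)@(9, 9): e=[-7,49,0] → ·  [on edge]
  covered (3 px):
    · · · · ·
    · · · · ·
    · # · · ·
    · # # · ·
    · · · · ·
    · · · · ·
    · · · · ·
    · · · · ·
T1:
  2·area = 18  (B↔C swapped to make it positive)
  edge (8, 5)→(10, 14): d=(2,9) right/bottom  bias=-1
  edge (10, 14)→(8, 14): d=(-2,0) right/bottom  bias=-1
  edge (8, 14)→(8, 5): d=(0,-9) top-left  bias=+0
    (4,5)@(9, 11): e=[3,6,9] → #
    (4,6)@(9, 13): e=[7,2,9] → #
    (4,7)@(9, 15): e=[11,-2,9] → ·
  covered (2 px):
    · · · · ·
    · · · · ·
    · · · · ·
    · · · · ·
    · · · · ·
    · · · · #
    · · · · #
    · · · · ·

Result: [[1,2],[1,3],[2,3]]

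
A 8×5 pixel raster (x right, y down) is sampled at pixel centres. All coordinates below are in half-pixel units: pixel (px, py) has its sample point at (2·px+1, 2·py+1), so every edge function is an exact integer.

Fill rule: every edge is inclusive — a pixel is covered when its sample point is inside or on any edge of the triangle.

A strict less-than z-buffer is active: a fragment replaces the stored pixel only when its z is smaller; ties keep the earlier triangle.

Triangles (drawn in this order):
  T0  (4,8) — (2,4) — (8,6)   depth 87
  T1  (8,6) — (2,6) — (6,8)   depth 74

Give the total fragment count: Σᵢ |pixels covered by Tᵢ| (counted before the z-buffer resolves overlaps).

T0:
  2·area = 20
  edge (4, 8)→(2, 4): d=(-2,-4) inclusive
  edge (2, 4)→(8, 6): d=(6,2) inclusive
  edge (8, 6)→(4, 8): d=(-4,2) inclusive
    (1,2)@(3, 5): e=[2,4,14] → X
    (2,2)@(5, 5): e=[10,0,10] → X  [on edge]
    (3,2)@(7, 5): e=[18,-4,6] → .
    (1,3)@(3, 7): e=[-2,16,6] → .
    (2,3)@(5, 7): e=[6,12,2] → X
    (3,3)@(7, 7): e=[14,8,-2] → .
    (5,3)@(11, 7): e=[30,0,-10] → .  [on edge]
    (2,4)@(5, 9): e=[2,24,-6] → .
  covered (3 px):
    . . . . . . . .
    . . . . . . . .
    . X X . . . . .
    . . X . . . . .
    . . . . . . . .
T1:
  2·area = 12  (B↔C swapped to make it positive)
  edge (8, 6)→(6, 8): d=(-2,2) inclusive
  edge (6, 8)→(2, 6): d=(-4,-2) inclusive
  edge (2, 6)→(8, 6): d=(6,0) inclusive
    (6,0)@(13, 1): e=[0,42,-30] → .  [on edge]
    (5,1)@(11, 3): e=[0,30,-18] → .  [on edge]
    (4,2)@(9, 5): e=[0,18,-6] → .  [on edge]
    (2,3)@(5, 7): e=[4,2,6] → X
    (3,3)@(7, 7): e=[0,6,6] → X  [on edge]
    (4,3)@(9, 7): e=[-4,10,6] → .
    (2,4)@(5, 9): e=[0,-6,18] → .  [on edge]
    (3,4)@(7, 9): e=[-4,-2,18] → .
  covered (2 px):
    . . . . . . . .
    . . . . . . . .
    . . . . . . . .
    . . X X . . . .
    . . . . . . . .

Final: 5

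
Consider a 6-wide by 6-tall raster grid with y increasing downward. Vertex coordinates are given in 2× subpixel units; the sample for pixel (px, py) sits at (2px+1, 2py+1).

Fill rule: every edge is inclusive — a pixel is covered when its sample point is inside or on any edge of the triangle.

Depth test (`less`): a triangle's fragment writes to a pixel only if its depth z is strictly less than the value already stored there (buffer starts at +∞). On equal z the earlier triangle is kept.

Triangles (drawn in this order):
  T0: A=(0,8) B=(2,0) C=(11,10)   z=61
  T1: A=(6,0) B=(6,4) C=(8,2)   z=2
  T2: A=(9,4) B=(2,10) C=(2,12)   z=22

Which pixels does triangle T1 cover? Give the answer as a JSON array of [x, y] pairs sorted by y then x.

T0:
  2·area = 92
  edge (0, 8)→(2, 0): d=(2,-8) inclusive
  edge (2, 0)→(11, 10): d=(9,10) inclusive
  edge (11, 10)→(0, 8): d=(-11,-2) inclusive
    (1,1)@(3, 3): e=[14,17,61] → #
    (2,1)@(5, 3): e=[30,-3,65] → ·
    (0,2)@(1, 5): e=[2,55,35] → #
    (2,2)@(5, 5): e=[34,15,43] → #
    (3,2)@(7, 5): e=[50,-5,47] → ·
    (0,3)@(1, 7): e=[6,73,13] → #
    (3,3)@(7, 7): e=[54,13,25] → #
    (4,3)@(9, 7): e=[70,-7,29] → ·
    (0,4)@(1, 9): e=[10,91,-9] → ·
    (1,4)@(3, 9): e=[26,71,-5] → ·
    (2,4)@(5, 9): e=[42,51,-1] → ·
    (3,4)@(7, 9): e=[58,31,3] → #
  covered (10 px):
    · · · · · ·
    · # · · · ·
    # # # · · ·
    # # # # · ·
    · · · # # ·
    · · · · · ·
T1:
  2·area = 8  (B↔C swapped to make it positive)
  edge (6, 0)→(8, 2): d=(2,2) inclusive
  edge (8, 2)→(6, 4): d=(-2,2) inclusive
  edge (6, 4)→(6, 0): d=(0,-4) inclusive
    (3,0)@(7, 1): e=[0,4,4] → #  [on edge]
    (4,0)@(9, 1): e=[-4,0,12] → ·  [on edge]
    (3,1)@(7, 3): e=[4,0,4] → #  [on edge]
    (4,1)@(9, 3): e=[0,-4,12] → ·  [on edge]
    (2,2)@(5, 5): e=[12,0,-4] → ·  [on edge]
    (3,2)@(7, 5): e=[8,-4,4] → ·
    (5,2)@(11, 5): e=[0,-12,20] → ·  [on edge]
    (1,3)@(3, 7): e=[20,0,-12] → ·  [on edge]
    (0,4)@(1, 9): e=[28,0,-20] → ·  [on edge]
  covered (2 px):
    · · · # · ·
    · · · # · ·
    · · · · · ·
    · · · · · ·
    · · · · · ·
    · · · · · ·
T2:
  2·area = 14  (B↔C swapped to make it positive)
  edge (9, 4)→(2, 12): d=(-7,8) inclusive
  edge (2, 12)→(2, 10): d=(0,-2) inclusive
  edge (2, 10)→(9, 4): d=(7,-6) inclusive
  covered (0 px):
    · · · · · ·
    · · · · · ·
    · · · · · ·
    · · · · · ·
    · · · · · ·
    · · · · · ·

Answer: [[3,0],[3,1]]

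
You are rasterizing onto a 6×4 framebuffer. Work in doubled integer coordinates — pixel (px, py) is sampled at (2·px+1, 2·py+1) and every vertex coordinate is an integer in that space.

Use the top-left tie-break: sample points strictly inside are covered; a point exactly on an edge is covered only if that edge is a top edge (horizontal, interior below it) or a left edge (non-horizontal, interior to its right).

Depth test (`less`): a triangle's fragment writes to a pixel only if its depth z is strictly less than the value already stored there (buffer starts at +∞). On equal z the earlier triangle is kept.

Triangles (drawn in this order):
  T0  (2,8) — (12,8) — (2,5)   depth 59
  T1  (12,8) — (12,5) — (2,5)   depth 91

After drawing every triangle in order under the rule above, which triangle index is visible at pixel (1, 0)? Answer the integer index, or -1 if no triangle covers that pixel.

T0:
  2·area = 30  (B↔C swapped to make it positive)
  edge (2, 8)→(2, 5): d=(0,-3) top-left  bias=+0
  edge (2, 5)→(12, 8): d=(10,3) right/bottom  bias=-1
  edge (12, 8)→(2, 8): d=(-10,0) right/bottom  bias=-1
    (1,3)@(3, 7): e=[3,17,10] → █
    (2,3)@(5, 7): e=[9,11,10] → █
    (3,3)@(7, 7): e=[15,5,10] → █
    (4,3)@(9, 7): e=[21,-1,10] → ·
  covered (3 px):
    · · · · · ·
    · · · · · ·
    · · · · · ·
    · █ █ █ · ·
T1:
  2·area = 30  (B↔C swapped to make it positive)
  edge (12, 8)→(2, 5): d=(-10,-3) top-left  bias=+0
  edge (2, 5)→(12, 5): d=(10,0) top-left  bias=+0
  edge (12, 5)→(12, 8): d=(0,3) right/bottom  bias=-1
    (0,2)@(1, 5): e=[-3,0,33] → ·  [on edge]
    (1,2)@(3, 5): e=[3,0,27] → █  [on edge]
    (2,2)@(5, 5): e=[9,0,21] → █  [on edge]
    (3,2)@(7, 5): e=[15,0,15] → █  [on edge]
    (4,2)@(9, 5): e=[21,0,9] → █  [on edge]
    (5,2)@(11, 5): e=[27,0,3] → █  [on edge]
    (1,3)@(3, 7): e=[-17,20,27] → ·
    (2,3)@(5, 7): e=[-11,20,21] → ·
    (3,3)@(7, 7): e=[-5,20,15] → ·
    (4,3)@(9, 7): e=[1,20,9] → █
  covered (7 px):
    · · · · · ·
    · · · · · ·
    · █ █ █ █ █
    · · · · █ █

Z-buffer (winner per pixel, '.' = empty):
  . . . . . .
  . . . . . .
  . 1 1 1 1 1
  . 0 0 0 1 1

Result: -1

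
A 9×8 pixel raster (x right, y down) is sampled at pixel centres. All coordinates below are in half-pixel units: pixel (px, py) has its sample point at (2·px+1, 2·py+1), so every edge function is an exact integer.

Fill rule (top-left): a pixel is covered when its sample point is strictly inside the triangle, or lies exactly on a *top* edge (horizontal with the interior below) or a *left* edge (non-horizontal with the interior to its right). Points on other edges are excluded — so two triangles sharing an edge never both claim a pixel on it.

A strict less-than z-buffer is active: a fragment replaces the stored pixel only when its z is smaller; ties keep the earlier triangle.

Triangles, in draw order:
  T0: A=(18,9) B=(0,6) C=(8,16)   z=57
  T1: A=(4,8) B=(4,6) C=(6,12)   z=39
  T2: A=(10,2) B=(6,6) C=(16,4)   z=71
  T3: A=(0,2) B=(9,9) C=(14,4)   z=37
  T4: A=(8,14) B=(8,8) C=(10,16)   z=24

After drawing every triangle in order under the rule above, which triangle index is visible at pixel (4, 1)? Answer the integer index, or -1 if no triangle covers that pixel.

T0:
  2·area = 156  (B↔C swapped to make it positive)
  edge (18, 9)→(8, 16): d=(-10,7) right/bottom  bias=-1
  edge (8, 16)→(0, 6): d=(-8,-10) top-left  bias=+0
  edge (0, 6)→(18, 9): d=(18,3) right/bottom  bias=-1
    (0,3)@(1, 7): e=[139,2,15] → #
    (1,3)@(3, 7): e=[125,22,9] → #
    (2,3)@(5, 7): e=[111,42,3] → #
    (3,3)@(7, 7): e=[97,62,-3] → ·
    (0,4)@(1, 9): e=[119,-14,51] → ·
    (1,4)@(3, 9): e=[105,6,45] → #
    (3,4)@(7, 9): e=[77,46,33] → #
    (4,4)@(9, 9): e=[63,66,27] → #
    (5,4)@(11, 9): e=[49,86,21] → #
    (6,4)@(13, 9): e=[35,106,15] → #
    (7,4)@(15, 9): e=[21,126,9] → #
    (8,4)@(17, 9): e=[7,146,3] → #
  covered (21 px):
    · · · · · · · · ·
    · · · · · · · · ·
    · · · · · · · · ·
    # # # · · · · · ·
    · # # # # # # # #
    · · # # # # # # ·
    · · · # # # · · ·
    · · · · # · · · ·
T1:
  2·area = 4
  edge (4, 8)→(4, 6): d=(0,-2) top-left  bias=+0
  edge (4, 6)→(6, 12): d=(2,6) right/bottom  bias=-1
  edge (6, 12)→(4, 8): d=(-2,-4) top-left  bias=+0
    (1,1)@(3, 3): e=[-2,0,6] → ·  [on edge]
    (2,4)@(5, 9): e=[2,0,2] → ·  [on edge]
    (3,7)@(7, 15): e=[6,0,-2] → ·  [on edge]
  covered (0 px):
    · · · · · · · · ·
    · · · · · · · · ·
    · · · · · · · · ·
    · · · · · · · · ·
    · · · · · · · · ·
    · · · · · · · · ·
    · · · · · · · · ·
    · · · · · · · · ·
T2:
  2·area = 32  (B↔C swapped to make it positive)
  edge (10, 2)→(16, 4): d=(6,2) right/bottom  bias=-1
  edge (16, 4)→(6, 6): d=(-10,2) right/bottom  bias=-1
  edge (6, 6)→(10, 2): d=(4,-4) top-left  bias=+0
    (3,0)@(7, 1): e=[0,48,-16] → ·  [on edge]
    (5,0)@(11, 1): e=[-8,40,0] → ·  [on edge]
    (4,1)@(9, 3): e=[8,24,0] → #  [on edge]
    (5,1)@(11, 3): e=[4,20,8] → #
    (6,1)@(13, 3): e=[0,16,16] → ·  [on edge]
    (3,2)@(7, 5): e=[24,8,0] → #  [on edge]
    (5,2)@(11, 5): e=[16,0,16] → ·  [on edge]
    (0,3)@(1, 7): e=[48,0,-16] → ·  [on edge]
    (2,3)@(5, 7): e=[40,-8,0] → ·  [on edge]
    (3,3)@(7, 7): e=[36,-12,8] → ·
    (4,3)@(9, 7): e=[32,-16,16] → ·
    (1,4)@(3, 9): e=[56,-24,0] → ·  [on edge]
    (0,5)@(1, 11): e=[72,-40,0] → ·  [on edge]
  covered (4 px):
    · · · · · · · · ·
    · · · · # # · · ·
    · · · # # · · · ·
    · · · · · · · · ·
    · · · · · · · · ·
    · · · · · · · · ·
    · · · · · · · · ·
    · · · · · · · · ·
T3:
  2·area = 80  (B↔C swapped to make it positive)
  edge (0, 2)→(14, 4): d=(14,2) right/bottom  bias=-1
  edge (14, 4)→(9, 9): d=(-5,5) right/bottom  bias=-1
  edge (9, 9)→(0, 2): d=(-9,-7) top-left  bias=+0
    (8,0)@(17, 1): e=[-48,0,128] → ·  [on edge]
    (1,1)@(3, 3): e=[8,60,12] → #
    (2,1)@(5, 3): e=[4,50,26] → #
    (3,1)@(7, 3): e=[0,40,40] → ·  [on edge]
    (7,1)@(15, 3): e=[-16,0,96] → ·  [on edge]
    (1,2)@(3, 5): e=[36,50,-6] → ·
    (2,2)@(5, 5): e=[32,40,8] → #
    (3,2)@(7, 5): e=[28,30,22] → #
    (4,2)@(9, 5): e=[24,20,36] → #
    (5,2)@(11, 5): e=[20,10,50] → #
    (6,2)@(13, 5): e=[16,0,64] → ·  [on edge]
    (2,3)@(5, 7): e=[60,30,-10] → ·
    (5,3)@(11, 7): e=[48,0,32] → ·  [on edge]
    (4,4)@(9, 9): e=[80,0,0] → ·  [on edge]
    (3,5)@(7, 11): e=[112,0,-32] → ·  [on edge]
    (2,6)@(5, 13): e=[144,0,-64] → ·  [on edge]
    (1,7)@(3, 15): e=[176,0,-96] → ·  [on edge]
  covered (8 px):
    · · · · · · · · ·
    · # # · · · · · ·
    · · # # # # · · ·
    · · · # # · · · ·
    · · · · · · · · ·
    · · · · · · · · ·
    · · · · · · · · ·
    · · · · · · · · ·
T4:
  2·area = 12
  edge (8, 14)→(8, 8): d=(0,-6) top-left  bias=+0
  edge (8, 8)→(10, 16): d=(2,8) right/bottom  bias=-1
  edge (10, 16)→(8, 14): d=(-2,-2) top-left  bias=+0
    (0,3)@(1, 7): e=[-42,54,0] → ·  [on edge]
    (1,4)@(3, 9): e=[-30,42,0] → ·  [on edge]
    (2,5)@(5, 11): e=[-18,30,0] → ·  [on edge]
    (3,6)@(7, 13): e=[-6,18,0] → ·  [on edge]
    (4,6)@(9, 13): e=[6,2,4] → #
    (5,6)@(11, 13): e=[18,-14,8] → ·
    (4,7)@(9, 15): e=[6,6,0] → #  [on edge]
    (5,7)@(11, 15): e=[18,-10,4] → ·
  covered (2 px):
    · · · · · · · · ·
    · · · · · · · · ·
    · · · · · · · · ·
    · · · · · · · · ·
    · · · · · · · · ·
    · · · · · · · · ·
    · · · · # · · · ·
    · · · · # · · · ·

Z-buffer (winner per pixel, '.' = empty):
  . . . . . . . . .
  . 3 3 . 2 2 . . .
  . . 3 3 3 3 . . .
  0 0 0 3 3 . . . .
  . 0 0 0 0 0 0 0 0
  . . 0 0 0 0 0 0 .
  . . . 0 4 0 . . .
  . . . . 4 . . . .

Result: 2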